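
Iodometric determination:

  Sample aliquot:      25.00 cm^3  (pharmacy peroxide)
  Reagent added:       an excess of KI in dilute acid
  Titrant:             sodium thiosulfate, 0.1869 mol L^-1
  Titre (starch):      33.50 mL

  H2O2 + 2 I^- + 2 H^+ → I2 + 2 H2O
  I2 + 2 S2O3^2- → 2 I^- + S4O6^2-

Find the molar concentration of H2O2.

n(S2O3^2-) = 0.03350 × 0.1869 = 6.261 × 10^-3 mol
n(I2) = n(S2O3^2-)/2 = 3.131 × 10^-3 mol
n(H2O2) in the aliquot = 3.131 × 10^-3 mol (1:1 ratio)
[H2O2] = 3.131 × 10^-3 / 0.02500 = 0.1252 mol/L

0.1252 mol/L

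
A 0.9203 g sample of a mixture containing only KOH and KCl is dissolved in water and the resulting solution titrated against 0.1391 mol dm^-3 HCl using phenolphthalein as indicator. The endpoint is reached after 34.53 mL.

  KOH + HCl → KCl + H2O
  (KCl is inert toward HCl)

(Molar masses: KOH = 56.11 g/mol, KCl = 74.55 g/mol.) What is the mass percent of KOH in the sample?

n(HCl) = 0.03453 × 0.1391 = 4.803 × 10^-3 mol
Let x = n(KOH), y = n(KCl).
Titrant: 1x = 4.803 × 10^-3;  mass: 56.11x + 74.55y = 0.9203
Solving, x = 4.803 × 10^-3 mol, y = 8.730 × 10^-3 mol
mass of KOH = 4.803 × 10^-3 × 56.11 = 0.2695 g
% KOH = 0.2695 / 0.9203 × 100 = 29.28 %

29.28 %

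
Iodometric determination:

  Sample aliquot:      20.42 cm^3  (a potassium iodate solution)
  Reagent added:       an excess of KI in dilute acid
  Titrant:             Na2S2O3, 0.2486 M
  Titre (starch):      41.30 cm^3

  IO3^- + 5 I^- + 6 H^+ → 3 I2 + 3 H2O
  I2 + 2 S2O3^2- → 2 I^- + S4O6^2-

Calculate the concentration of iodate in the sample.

0.08380 M

n(S2O3^2-) = 0.04130 × 0.2486 = 0.01027 mol
n(I2) = n(S2O3^2-)/2 = 5.134 × 10^-3 mol
From the 1:3 ratio, n(IO3^-) in the aliquot = 1/3 × 5.134 × 10^-3 = 1.711 × 10^-3 mol
[IO3^-] = 1.711 × 10^-3 / 0.02042 = 0.08380 mol/L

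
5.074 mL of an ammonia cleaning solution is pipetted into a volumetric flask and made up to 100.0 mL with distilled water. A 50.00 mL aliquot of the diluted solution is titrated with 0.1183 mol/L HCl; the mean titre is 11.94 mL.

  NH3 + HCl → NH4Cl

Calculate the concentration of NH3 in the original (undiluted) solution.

0.5568 mol/L

n(HCl) = 0.01194 × 0.1183 = 1.413 × 10^-3 mol
n(NH3) in the aliquot = 1.413 × 10^-3 mol (1:1 ratio)
[NH3]_dilute = 1.413 × 10^-3 / 0.05000 = 0.02825 mol/L
Dilution factor = 100.0 / 5.074 = 19.71
[NH3]_stock = 0.02825 × 19.71 = 0.5568 mol/L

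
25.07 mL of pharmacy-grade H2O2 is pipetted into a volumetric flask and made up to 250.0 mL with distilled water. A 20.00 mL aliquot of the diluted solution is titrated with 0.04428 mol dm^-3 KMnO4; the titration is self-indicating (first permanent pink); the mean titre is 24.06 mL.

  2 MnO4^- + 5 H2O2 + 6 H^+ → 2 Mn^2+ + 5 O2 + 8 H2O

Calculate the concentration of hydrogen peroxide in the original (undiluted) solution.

1.328 mol/L

n(KMnO4) = 0.02406 × 0.04428 = 1.065 × 10^-3 mol
From the 5:2 ratio, n(H2O2) in the aliquot = 5/2 × 1.065 × 10^-3 = 2.663 × 10^-3 mol
[H2O2]_dilute = 2.663 × 10^-3 / 0.02000 = 0.1332 mol/L
Dilution factor = 250.0 / 25.07 = 9.972
[H2O2]_stock = 0.1332 × 9.972 = 1.328 mol/L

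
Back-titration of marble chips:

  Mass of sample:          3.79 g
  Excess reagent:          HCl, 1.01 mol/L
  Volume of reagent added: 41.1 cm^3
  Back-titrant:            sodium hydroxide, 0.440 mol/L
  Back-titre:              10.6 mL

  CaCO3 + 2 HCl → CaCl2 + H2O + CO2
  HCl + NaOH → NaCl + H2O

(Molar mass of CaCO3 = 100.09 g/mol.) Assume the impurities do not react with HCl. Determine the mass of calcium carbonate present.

1.84 g

n(HCl) added = 0.0411 × 1.01 = 0.0415 mol
n(NaOH) used in back-titration = 0.0106 × 0.440 = 4.66 × 10^-3 mol
n(HCl) left over = 4.66 × 10^-3 mol (1:1 ratio)
n(HCl) consumed by analyte = 0.0415 − 4.66 × 10^-3 = 0.0368 mol
From the 1:2 ratio, n(CaCO3) = 1/2 × 0.0368 = 0.0184 mol
mass of CaCO3 = 0.0184 × 100.09 = 1.84 g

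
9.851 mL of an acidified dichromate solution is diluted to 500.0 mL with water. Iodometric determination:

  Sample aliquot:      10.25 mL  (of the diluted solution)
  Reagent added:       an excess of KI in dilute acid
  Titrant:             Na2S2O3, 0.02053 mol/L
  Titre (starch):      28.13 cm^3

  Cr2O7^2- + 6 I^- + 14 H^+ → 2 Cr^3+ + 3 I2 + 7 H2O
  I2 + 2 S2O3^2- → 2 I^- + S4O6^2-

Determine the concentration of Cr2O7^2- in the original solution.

0.4766 mol/L

n(S2O3^2-) = 0.02813 × 0.02053 = 5.775 × 10^-4 mol
n(I2) = n(S2O3^2-)/2 = 2.888 × 10^-4 mol
From the 1:3 ratio, n(Cr2O7^2-) in the aliquot = 1/3 × 2.888 × 10^-4 = 9.625 × 10^-5 mol
[Cr2O7^2-]_dilute = 9.625 × 10^-5 / 0.01025 = 0.009390 mol/L
[Cr2O7^2-]_original = 0.009390 × 500.0/9.851 = 0.4766 mol/L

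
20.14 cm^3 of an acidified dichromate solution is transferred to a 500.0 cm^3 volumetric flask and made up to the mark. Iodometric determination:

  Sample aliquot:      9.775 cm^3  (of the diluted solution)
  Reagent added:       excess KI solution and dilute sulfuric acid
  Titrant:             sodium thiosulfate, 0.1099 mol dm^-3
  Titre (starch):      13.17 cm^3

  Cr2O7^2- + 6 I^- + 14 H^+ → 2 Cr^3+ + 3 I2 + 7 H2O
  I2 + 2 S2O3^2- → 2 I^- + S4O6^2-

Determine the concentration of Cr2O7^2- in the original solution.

0.6127 mol/L

n(S2O3^2-) = 0.01317 × 0.1099 = 1.447 × 10^-3 mol
n(I2) = n(S2O3^2-)/2 = 7.237 × 10^-4 mol
From the 1:3 ratio, n(Cr2O7^2-) in the aliquot = 1/3 × 7.237 × 10^-4 = 2.412 × 10^-4 mol
[Cr2O7^2-]_dilute = 2.412 × 10^-4 / 0.009775 = 0.02468 mol/L
[Cr2O7^2-]_original = 0.02468 × 500.0/20.14 = 0.6127 mol/L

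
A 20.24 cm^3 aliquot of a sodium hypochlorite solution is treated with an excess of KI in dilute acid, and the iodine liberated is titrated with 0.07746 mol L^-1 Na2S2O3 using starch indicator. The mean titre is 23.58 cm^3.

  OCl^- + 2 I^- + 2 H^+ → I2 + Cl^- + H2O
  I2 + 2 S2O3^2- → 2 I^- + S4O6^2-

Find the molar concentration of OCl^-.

n(S2O3^2-) = 0.02358 × 0.07746 = 1.827 × 10^-3 mol
n(I2) = n(S2O3^2-)/2 = 9.133 × 10^-4 mol
n(OCl^-) in the aliquot = 9.133 × 10^-4 mol (1:1 ratio)
[OCl^-] = 9.133 × 10^-4 / 0.02024 = 0.04512 mol/L

0.04512 mol/L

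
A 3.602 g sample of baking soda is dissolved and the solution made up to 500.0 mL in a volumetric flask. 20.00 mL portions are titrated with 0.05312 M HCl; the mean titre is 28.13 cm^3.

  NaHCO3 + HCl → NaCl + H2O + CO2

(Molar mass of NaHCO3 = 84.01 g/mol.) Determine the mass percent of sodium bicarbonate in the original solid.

87.13 %

n(HCl) per titration = 0.02813 × 0.05312 = 1.494 × 10^-3 mol
n(NaHCO3) in each aliquot = 1.494 × 10^-3 mol (1:1 ratio)
n(NaHCO3) in the whole flask = 1.494 × 10^-3 × 500.0/20.00 = 0.03736 mol
mass of NaHCO3 = 0.03736 × 84.01 = 3.138 g
% NaHCO3 = 3.138 / 3.602 × 100 = 87.13 %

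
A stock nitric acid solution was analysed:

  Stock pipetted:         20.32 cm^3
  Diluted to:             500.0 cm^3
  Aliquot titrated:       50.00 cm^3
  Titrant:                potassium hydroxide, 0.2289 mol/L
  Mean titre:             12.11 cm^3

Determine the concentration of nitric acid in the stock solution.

1.364 mol/L

HNO3 + KOH → KNO3 + H2O
n(KOH) = 0.01211 × 0.2289 = 2.772 × 10^-3 mol
n(HNO3) in the aliquot = 2.772 × 10^-3 mol (1:1 ratio)
[HNO3]_dilute = 2.772 × 10^-3 / 0.05000 = 0.05544 mol/L
Dilution factor = 500.0 / 20.32 = 24.61
[HNO3]_stock = 0.05544 × 24.61 = 1.364 mol/L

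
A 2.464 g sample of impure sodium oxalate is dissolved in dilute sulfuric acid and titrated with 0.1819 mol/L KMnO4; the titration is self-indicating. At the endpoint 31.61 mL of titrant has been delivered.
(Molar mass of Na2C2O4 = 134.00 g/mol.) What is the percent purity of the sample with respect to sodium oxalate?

78.17 %

2 MnO4^- + 5 C2O4^2- + 16 H^+ → 2 Mn^2+ + 10 CO2 + 8 H2O
n(KMnO4) = 0.03161 L × 0.1819 mol/L = 5.750 × 10^-3 mol
From the 5:2 ratio, n(Na2C2O4) = 5/2 × 5.750 × 10^-3 = 0.01437 mol
mass of Na2C2O4 = 0.01437 × 134.00 g/mol = 1.926 g
% Na2C2O4 = 1.926 / 2.464 × 100 = 78.17 %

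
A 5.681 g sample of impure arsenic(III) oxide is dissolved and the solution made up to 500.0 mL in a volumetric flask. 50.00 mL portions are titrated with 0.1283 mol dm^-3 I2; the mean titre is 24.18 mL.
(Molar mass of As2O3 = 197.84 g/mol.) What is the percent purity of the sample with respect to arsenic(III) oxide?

54.02 %

As2O3 + 2 I2 + 2 H2O → As2O5 + 4 HI
n(I2) per titration = 0.02418 × 0.1283 = 3.102 × 10^-3 mol
From the 1:2 ratio, n(As2O3) in each aliquot = 1/2 × 3.102 × 10^-3 = 1.551 × 10^-3 mol
n(As2O3) in the whole flask = 1.551 × 10^-3 × 500.0/50.00 = 0.01551 mol
mass of As2O3 = 0.01551 × 197.84 = 3.069 g
% As2O3 = 3.069 / 5.681 × 100 = 54.02 %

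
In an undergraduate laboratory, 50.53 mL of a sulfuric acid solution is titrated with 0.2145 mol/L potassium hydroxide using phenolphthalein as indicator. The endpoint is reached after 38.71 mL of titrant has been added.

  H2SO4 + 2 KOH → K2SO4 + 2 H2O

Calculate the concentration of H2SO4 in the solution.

0.08216 mol/L

n(KOH) = 0.03871 L × 0.2145 mol/L = 8.303 × 10^-3 mol
From the 1:2 mole ratio, n(H2SO4) = 1/2 × 8.303 × 10^-3 = 4.152 × 10^-3 mol
[H2SO4] = 4.152 × 10^-3 mol / 0.05053 L = 0.08216 mol/L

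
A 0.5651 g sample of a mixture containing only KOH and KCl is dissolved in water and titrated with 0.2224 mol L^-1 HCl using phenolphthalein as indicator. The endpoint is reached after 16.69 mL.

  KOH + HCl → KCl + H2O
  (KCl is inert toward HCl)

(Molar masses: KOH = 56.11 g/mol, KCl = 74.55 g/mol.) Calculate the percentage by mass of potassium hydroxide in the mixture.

36.86 %

n(HCl) = 0.01669 × 0.2224 = 3.712 × 10^-3 mol
Let x = n(KOH), y = n(KCl).
Titrant: 1x = 3.712 × 10^-3;  mass: 56.11x + 74.55y = 0.5651
Solving, x = 3.712 × 10^-3 mol, y = 4.786 × 10^-3 mol
mass of KOH = 3.712 × 10^-3 × 56.11 = 0.2083 g
% KOH = 0.2083 / 0.5651 × 100 = 36.86 %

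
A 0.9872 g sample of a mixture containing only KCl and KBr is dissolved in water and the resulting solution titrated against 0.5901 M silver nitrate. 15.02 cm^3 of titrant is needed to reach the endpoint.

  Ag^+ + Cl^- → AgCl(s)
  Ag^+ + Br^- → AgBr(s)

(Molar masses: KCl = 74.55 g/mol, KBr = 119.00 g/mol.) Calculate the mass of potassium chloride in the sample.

0.1133 g

n(AgNO3) = 0.01502 × 0.5901 = 8.863 × 10^-3 mol
Let x = n(KCl), y = n(KBr).
Titrant: 1x + 1y = 8.863 × 10^-3;  mass: 74.55x + 119.00y = 0.9872
Solving, x = 1.519 × 10^-3 mol, y = 7.344 × 10^-3 mol
mass of KCl = 1.519 × 10^-3 × 74.55 = 0.1133 g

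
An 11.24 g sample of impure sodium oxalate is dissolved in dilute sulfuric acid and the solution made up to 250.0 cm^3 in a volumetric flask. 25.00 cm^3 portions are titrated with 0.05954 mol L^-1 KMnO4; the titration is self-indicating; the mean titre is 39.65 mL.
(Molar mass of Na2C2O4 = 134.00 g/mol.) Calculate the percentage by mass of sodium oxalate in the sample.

2 MnO4^- + 5 C2O4^2- + 16 H^+ → 2 Mn^2+ + 10 CO2 + 8 H2O
n(KMnO4) per titration = 0.03965 × 0.05954 = 2.361 × 10^-3 mol
From the 5:2 ratio, n(Na2C2O4) in each aliquot = 5/2 × 2.361 × 10^-3 = 5.902 × 10^-3 mol
n(Na2C2O4) in the whole flask = 5.902 × 10^-3 × 250.0/25.00 = 0.05902 mol
mass of Na2C2O4 = 0.05902 × 134.00 = 7.909 g
% Na2C2O4 = 7.909 / 11.24 × 100 = 70.36 %

70.36 %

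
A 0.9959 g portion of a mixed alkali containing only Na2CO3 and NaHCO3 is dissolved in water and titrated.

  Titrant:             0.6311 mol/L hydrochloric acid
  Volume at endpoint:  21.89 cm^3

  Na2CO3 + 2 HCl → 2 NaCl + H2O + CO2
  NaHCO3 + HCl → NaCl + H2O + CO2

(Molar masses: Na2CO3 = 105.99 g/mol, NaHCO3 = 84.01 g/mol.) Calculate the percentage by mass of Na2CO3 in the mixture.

28.25 %

n(HCl) = 0.02189 × 0.6311 = 0.01381 mol
Let x = n(Na2CO3), y = n(NaHCO3).
Titrant: 2x + 1y = 0.01381;  mass: 105.99x + 84.01y = 0.9959
Solving, x = 2.655 × 10^-3 mol, y = 8.505 × 10^-3 mol
mass of Na2CO3 = 2.655 × 10^-3 × 105.99 = 0.2814 g
% Na2CO3 = 0.2814 / 0.9959 × 100 = 28.25 %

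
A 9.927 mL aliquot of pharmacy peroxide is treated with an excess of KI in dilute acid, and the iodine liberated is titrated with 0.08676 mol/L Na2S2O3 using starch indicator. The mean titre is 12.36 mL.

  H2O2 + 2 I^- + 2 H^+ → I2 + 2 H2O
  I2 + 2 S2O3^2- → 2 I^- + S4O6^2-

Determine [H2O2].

n(S2O3^2-) = 0.01236 × 0.08676 = 1.072 × 10^-3 mol
n(I2) = n(S2O3^2-)/2 = 5.362 × 10^-4 mol
n(H2O2) in the aliquot = 5.362 × 10^-4 mol (1:1 ratio)
[H2O2] = 5.362 × 10^-4 / 0.009927 = 0.05401 mol/L

0.05401 mol/L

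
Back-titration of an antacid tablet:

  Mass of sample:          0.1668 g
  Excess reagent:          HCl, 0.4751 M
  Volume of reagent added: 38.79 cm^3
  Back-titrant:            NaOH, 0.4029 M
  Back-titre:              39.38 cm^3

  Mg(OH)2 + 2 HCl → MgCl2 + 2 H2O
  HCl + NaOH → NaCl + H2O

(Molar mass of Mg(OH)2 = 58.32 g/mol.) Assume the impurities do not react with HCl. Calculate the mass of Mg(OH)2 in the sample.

n(HCl) added = 0.03879 × 0.4751 = 0.01843 mol
n(NaOH) used in back-titration = 0.03938 × 0.4029 = 0.01587 mol
n(HCl) left over = 0.01587 mol (1:1 ratio)
n(HCl) consumed by analyte = 0.01843 − 0.01587 = 2.563 × 10^-3 mol
From the 1:2 ratio, n(Mg(OH)2) = 1/2 × 2.563 × 10^-3 = 1.281 × 10^-3 mol
mass of Mg(OH)2 = 1.281 × 10^-3 × 58.32 = 0.07473 g

0.07473 g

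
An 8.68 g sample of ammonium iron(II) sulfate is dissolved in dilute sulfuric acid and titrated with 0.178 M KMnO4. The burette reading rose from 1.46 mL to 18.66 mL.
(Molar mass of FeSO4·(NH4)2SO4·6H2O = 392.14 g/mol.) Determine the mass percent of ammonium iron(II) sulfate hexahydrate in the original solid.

69.2 %

MnO4^- + 5 Fe^2+ + 8 H^+ → Mn^2+ + 5 Fe^3+ + 4 H2O
n(KMnO4) = 0.0172 L × 0.178 mol/L = 3.06 × 10^-3 mol
From the 5:1 ratio, n(FeSO4·(NH4)2SO4·6H2O) = 5/1 × 3.06 × 10^-3 = 0.0153 mol
mass of FeSO4·(NH4)2SO4·6H2O = 0.0153 × 392.14 g/mol = 6.00 g
% FeSO4·(NH4)2SO4·6H2O = 6.00 / 8.68 × 100 = 69.2 %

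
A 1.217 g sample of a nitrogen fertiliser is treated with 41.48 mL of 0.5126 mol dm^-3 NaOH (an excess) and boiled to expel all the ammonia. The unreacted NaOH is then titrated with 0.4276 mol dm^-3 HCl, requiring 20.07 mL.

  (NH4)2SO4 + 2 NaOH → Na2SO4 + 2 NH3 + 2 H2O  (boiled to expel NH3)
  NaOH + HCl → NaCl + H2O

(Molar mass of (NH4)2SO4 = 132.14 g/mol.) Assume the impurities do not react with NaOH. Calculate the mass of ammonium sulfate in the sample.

n(NaOH) added = 0.04148 × 0.5126 = 0.02126 mol
n(HCl) used in back-titration = 0.02007 × 0.4276 = 8.582 × 10^-3 mol
n(NaOH) left over = 8.582 × 10^-3 mol (1:1 ratio)
n(NaOH) consumed by analyte = 0.02126 − 8.582 × 10^-3 = 0.01268 mol
From the 1:2 ratio, n((NH4)2SO4) = 1/2 × 0.01268 = 6.340 × 10^-3 mol
mass of (NH4)2SO4 = 6.340 × 10^-3 × 132.14 = 0.8378 g

0.8378 g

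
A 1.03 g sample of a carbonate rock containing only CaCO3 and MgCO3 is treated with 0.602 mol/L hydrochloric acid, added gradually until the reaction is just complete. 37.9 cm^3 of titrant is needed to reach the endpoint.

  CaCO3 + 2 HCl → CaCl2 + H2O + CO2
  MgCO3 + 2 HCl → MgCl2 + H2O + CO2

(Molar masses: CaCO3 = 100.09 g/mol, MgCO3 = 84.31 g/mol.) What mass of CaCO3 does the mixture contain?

n(HCl) = 0.0379 × 0.602 = 0.0228 mol
Let x = n(CaCO3), y = n(MgCO3).
Titrant: 2x + 2y = 0.0228;  mass: 100.09x + 84.31y = 1.03
Solving, x = 4.32 × 10^-3 mol, y = 7.09 × 10^-3 mol
mass of CaCO3 = 4.32 × 10^-3 × 100.09 = 0.433 g

0.433 g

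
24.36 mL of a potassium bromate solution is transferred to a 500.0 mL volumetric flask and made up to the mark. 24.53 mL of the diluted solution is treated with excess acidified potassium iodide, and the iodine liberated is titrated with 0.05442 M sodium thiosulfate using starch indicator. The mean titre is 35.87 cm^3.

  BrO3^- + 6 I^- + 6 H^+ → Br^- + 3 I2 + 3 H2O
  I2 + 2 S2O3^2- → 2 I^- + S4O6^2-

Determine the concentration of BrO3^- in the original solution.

0.2722 M

n(S2O3^2-) = 0.03587 × 0.05442 = 1.952 × 10^-3 mol
n(I2) = n(S2O3^2-)/2 = 9.760 × 10^-4 mol
From the 1:3 ratio, n(BrO3^-) in the aliquot = 1/3 × 9.760 × 10^-4 = 3.253 × 10^-4 mol
[BrO3^-]_dilute = 3.253 × 10^-4 / 0.02453 = 0.01326 mol/L
[BrO3^-]_original = 0.01326 × 500.0/24.36 = 0.2722 mol/L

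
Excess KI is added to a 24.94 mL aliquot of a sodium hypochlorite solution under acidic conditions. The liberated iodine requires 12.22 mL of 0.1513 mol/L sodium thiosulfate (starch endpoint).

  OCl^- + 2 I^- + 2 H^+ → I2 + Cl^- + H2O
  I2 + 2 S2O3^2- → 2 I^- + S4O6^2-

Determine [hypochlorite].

0.03707 mol/L

n(S2O3^2-) = 0.01222 × 0.1513 = 1.849 × 10^-3 mol
n(I2) = n(S2O3^2-)/2 = 9.244 × 10^-4 mol
n(OCl^-) in the aliquot = 9.244 × 10^-4 mol (1:1 ratio)
[OCl^-] = 9.244 × 10^-4 / 0.02494 = 0.03707 mol/L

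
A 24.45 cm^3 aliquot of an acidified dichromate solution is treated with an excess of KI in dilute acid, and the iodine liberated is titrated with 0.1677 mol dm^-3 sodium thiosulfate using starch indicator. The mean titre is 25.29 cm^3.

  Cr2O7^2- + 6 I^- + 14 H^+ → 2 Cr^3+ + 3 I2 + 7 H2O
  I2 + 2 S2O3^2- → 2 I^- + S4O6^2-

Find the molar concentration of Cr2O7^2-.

0.02891 mol/L

n(S2O3^2-) = 0.02529 × 0.1677 = 4.241 × 10^-3 mol
n(I2) = n(S2O3^2-)/2 = 2.121 × 10^-3 mol
From the 1:3 ratio, n(Cr2O7^2-) in the aliquot = 1/3 × 2.121 × 10^-3 = 7.069 × 10^-4 mol
[Cr2O7^2-] = 7.069 × 10^-4 / 0.02445 = 0.02891 mol/L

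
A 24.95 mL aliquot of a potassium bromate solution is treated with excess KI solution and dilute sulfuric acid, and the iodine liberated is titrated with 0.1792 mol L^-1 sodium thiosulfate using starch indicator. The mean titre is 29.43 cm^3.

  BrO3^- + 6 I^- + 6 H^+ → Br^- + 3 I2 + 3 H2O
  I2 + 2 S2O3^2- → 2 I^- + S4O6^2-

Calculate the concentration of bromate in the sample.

0.03523 mol/L

n(S2O3^2-) = 0.02943 × 0.1792 = 5.274 × 10^-3 mol
n(I2) = n(S2O3^2-)/2 = 2.637 × 10^-3 mol
From the 1:3 ratio, n(BrO3^-) in the aliquot = 1/3 × 2.637 × 10^-3 = 8.790 × 10^-4 mol
[BrO3^-] = 8.790 × 10^-4 / 0.02495 = 0.03523 mol/L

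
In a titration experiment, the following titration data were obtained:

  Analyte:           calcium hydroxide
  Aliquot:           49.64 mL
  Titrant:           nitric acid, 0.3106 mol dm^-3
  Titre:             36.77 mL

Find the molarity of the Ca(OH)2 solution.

0.1150 mol/L

Ca(OH)2 + 2 HNO3 → Ca(NO3)2 + 2 H2O
n(HNO3) = 0.03677 L × 0.3106 mol/L = 0.01142 mol
From the 1:2 mole ratio, n(Ca(OH)2) = 1/2 × 0.01142 = 5.710 × 10^-3 mol
[Ca(OH)2] = 5.710 × 10^-3 mol / 0.04964 L = 0.1150 mol/L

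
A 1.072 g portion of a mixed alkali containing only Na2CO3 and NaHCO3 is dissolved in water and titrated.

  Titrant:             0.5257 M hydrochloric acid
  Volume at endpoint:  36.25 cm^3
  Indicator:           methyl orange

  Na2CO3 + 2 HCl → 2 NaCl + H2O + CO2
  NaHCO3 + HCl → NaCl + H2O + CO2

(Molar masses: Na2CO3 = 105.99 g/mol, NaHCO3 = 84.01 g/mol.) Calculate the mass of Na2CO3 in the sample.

0.9038 g

n(HCl) = 0.03625 × 0.5257 = 0.01906 mol
Let x = n(Na2CO3), y = n(NaHCO3).
Titrant: 2x + 1y = 0.01906;  mass: 105.99x + 84.01y = 1.072
Solving, x = 8.527 × 10^-3 mol, y = 2.002 × 10^-3 mol
mass of Na2CO3 = 8.527 × 10^-3 × 105.99 = 0.9038 g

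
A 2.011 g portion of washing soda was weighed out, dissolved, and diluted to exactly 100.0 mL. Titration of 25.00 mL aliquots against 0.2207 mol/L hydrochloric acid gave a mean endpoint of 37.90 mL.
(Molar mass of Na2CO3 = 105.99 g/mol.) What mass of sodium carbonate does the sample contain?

Na2CO3 + 2 HCl → 2 NaCl + H2O + CO2
n(HCl) per titration = 0.03790 × 0.2207 = 8.365 × 10^-3 mol
From the 1:2 ratio, n(Na2CO3) in each aliquot = 1/2 × 8.365 × 10^-3 = 4.182 × 10^-3 mol
n(Na2CO3) in the whole flask = 4.182 × 10^-3 × 100.0/25.00 = 0.01673 mol
mass of Na2CO3 = 0.01673 × 105.99 = 1.773 g

1.773 g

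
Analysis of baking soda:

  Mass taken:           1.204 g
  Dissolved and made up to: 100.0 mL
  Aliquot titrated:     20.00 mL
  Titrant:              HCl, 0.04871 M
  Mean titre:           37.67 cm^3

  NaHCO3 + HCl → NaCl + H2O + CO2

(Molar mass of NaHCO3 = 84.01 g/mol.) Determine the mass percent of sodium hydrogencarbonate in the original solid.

n(HCl) per titration = 0.03767 × 0.04871 = 1.835 × 10^-3 mol
n(NaHCO3) in each aliquot = 1.835 × 10^-3 mol (1:1 ratio)
n(NaHCO3) in the whole flask = 1.835 × 10^-3 × 100.0/20.00 = 9.175 × 10^-3 mol
mass of NaHCO3 = 9.175 × 10^-3 × 84.01 = 0.7708 g
% NaHCO3 = 0.7708 / 1.204 × 100 = 64.02 %

64.02 %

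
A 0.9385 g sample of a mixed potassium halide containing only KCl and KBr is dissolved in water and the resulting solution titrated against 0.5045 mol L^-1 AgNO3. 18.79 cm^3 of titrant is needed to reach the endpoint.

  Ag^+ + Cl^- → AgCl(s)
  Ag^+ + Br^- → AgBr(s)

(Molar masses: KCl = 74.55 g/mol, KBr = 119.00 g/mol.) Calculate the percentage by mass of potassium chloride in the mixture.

33.88 %

n(AgNO3) = 0.01879 × 0.5045 = 9.480 × 10^-3 mol
Let x = n(KCl), y = n(KBr).
Titrant: 1x + 1y = 9.480 × 10^-3;  mass: 74.55x + 119.00y = 0.9385
Solving, x = 4.265 × 10^-3 mol, y = 5.215 × 10^-3 mol
mass of KCl = 4.265 × 10^-3 × 74.55 = 0.3179 g
% KCl = 0.3179 / 0.9385 × 100 = 33.88 %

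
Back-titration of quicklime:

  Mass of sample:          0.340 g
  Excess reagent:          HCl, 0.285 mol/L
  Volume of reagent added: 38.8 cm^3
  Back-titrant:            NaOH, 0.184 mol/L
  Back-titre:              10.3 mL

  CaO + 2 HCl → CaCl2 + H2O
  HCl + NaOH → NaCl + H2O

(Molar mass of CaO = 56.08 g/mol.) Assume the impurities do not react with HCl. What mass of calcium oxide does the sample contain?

0.257 g

n(HCl) added = 0.0388 × 0.285 = 0.0111 mol
n(NaOH) used in back-titration = 0.0103 × 0.184 = 1.90 × 10^-3 mol
n(HCl) left over = 1.90 × 10^-3 mol (1:1 ratio)
n(HCl) consumed by analyte = 0.0111 − 1.90 × 10^-3 = 9.16 × 10^-3 mol
From the 1:2 ratio, n(CaO) = 1/2 × 9.16 × 10^-3 = 4.58 × 10^-3 mol
mass of CaO = 4.58 × 10^-3 × 56.08 = 0.257 g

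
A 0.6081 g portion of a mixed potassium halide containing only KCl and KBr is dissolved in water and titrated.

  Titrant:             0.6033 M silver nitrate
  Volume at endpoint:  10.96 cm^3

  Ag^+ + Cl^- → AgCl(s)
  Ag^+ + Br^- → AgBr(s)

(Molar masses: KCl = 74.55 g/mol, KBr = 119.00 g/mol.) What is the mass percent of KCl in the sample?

49.30 %

n(AgNO3) = 0.01096 × 0.6033 = 6.612 × 10^-3 mol
Let x = n(KCl), y = n(KBr).
Titrant: 1x + 1y = 6.612 × 10^-3;  mass: 74.55x + 119.00y = 0.6081
Solving, x = 4.021 × 10^-3 mol, y = 2.591 × 10^-3 mol
mass of KCl = 4.021 × 10^-3 × 74.55 = 0.2998 g
% KCl = 0.2998 / 0.6081 × 100 = 49.30 %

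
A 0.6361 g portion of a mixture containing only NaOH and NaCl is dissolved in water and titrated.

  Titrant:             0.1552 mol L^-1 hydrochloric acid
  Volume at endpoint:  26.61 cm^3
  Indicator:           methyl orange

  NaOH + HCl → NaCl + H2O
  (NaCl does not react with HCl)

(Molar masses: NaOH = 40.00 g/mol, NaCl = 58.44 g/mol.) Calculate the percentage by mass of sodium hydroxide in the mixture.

25.97 %

n(HCl) = 0.02661 × 0.1552 = 4.130 × 10^-3 mol
Let x = n(NaOH), y = n(NaCl).
Titrant: 1x = 4.130 × 10^-3;  mass: 40.00x + 58.44y = 0.6361
Solving, x = 4.130 × 10^-3 mol, y = 8.058 × 10^-3 mol
mass of NaOH = 4.130 × 10^-3 × 40.00 = 0.1652 g
% NaOH = 0.1652 / 0.6361 × 100 = 25.97 %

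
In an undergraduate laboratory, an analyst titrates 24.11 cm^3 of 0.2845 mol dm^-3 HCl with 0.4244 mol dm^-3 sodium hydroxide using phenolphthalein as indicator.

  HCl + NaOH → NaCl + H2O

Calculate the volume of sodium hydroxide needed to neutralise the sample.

16.16 mL

n(HCl) = 0.02411 L × 0.2845 mol/L = 6.859 × 10^-3 mol
n(NaOH) = 6.859 × 10^-3 mol (1:1 stoichiometry)
V(NaOH) = 6.859 × 10^-3 mol / 0.4244 mol/L = 0.01616 L = 16.16 mL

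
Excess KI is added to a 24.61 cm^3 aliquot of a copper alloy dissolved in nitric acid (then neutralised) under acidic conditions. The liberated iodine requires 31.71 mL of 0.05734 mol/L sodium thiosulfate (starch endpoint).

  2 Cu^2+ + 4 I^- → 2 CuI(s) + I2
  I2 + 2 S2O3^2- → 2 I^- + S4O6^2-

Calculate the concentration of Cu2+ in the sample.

n(S2O3^2-) = 0.03171 × 0.05734 = 1.818 × 10^-3 mol
n(I2) = n(S2O3^2-)/2 = 9.091 × 10^-4 mol
From the 2:1 ratio, n(Cu2+) in the aliquot = 2/1 × 9.091 × 10^-4 = 1.818 × 10^-3 mol
[Cu2+] = 1.818 × 10^-3 / 0.02461 = 0.07388 mol/L

0.07388 mol/L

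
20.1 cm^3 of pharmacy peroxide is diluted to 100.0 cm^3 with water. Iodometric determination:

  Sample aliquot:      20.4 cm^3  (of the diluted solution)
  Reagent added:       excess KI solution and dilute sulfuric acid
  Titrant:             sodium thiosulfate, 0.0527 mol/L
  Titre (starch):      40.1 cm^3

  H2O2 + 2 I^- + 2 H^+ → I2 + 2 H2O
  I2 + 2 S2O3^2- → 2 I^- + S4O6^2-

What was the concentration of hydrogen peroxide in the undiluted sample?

0.258 mol/L

n(S2O3^2-) = 0.0401 × 0.0527 = 2.11 × 10^-3 mol
n(I2) = n(S2O3^2-)/2 = 1.06 × 10^-3 mol
n(H2O2) in the aliquot = 1.06 × 10^-3 mol (1:1 ratio)
[H2O2]_dilute = 1.06 × 10^-3 / 0.0204 = 0.0518 mol/L
[H2O2]_original = 0.0518 × 100.0/20.1 = 0.258 mol/L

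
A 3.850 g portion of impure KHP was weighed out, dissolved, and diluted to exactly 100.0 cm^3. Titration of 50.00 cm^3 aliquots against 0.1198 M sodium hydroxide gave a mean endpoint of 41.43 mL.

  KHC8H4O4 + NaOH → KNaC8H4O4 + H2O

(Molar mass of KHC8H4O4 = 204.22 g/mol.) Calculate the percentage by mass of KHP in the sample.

n(NaOH) per titration = 0.04143 × 0.1198 = 4.963 × 10^-3 mol
n(KHC8H4O4) in each aliquot = 4.963 × 10^-3 mol (1:1 ratio)
n(KHC8H4O4) in the whole flask = 4.963 × 10^-3 × 100.0/50.00 = 9.927 × 10^-3 mol
mass of KHC8H4O4 = 9.927 × 10^-3 × 204.22 = 2.027 g
% KHC8H4O4 = 2.027 / 3.850 × 100 = 52.65 %

52.65 %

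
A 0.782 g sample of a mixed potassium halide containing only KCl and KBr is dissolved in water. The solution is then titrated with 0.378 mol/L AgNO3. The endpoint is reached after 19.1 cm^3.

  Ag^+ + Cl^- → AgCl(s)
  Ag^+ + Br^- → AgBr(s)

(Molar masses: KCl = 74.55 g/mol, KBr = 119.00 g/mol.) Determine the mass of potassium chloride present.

n(AgNO3) = 0.0191 × 0.378 = 7.22 × 10^-3 mol
Let x = n(KCl), y = n(KBr).
Titrant: 1x + 1y = 7.22 × 10^-3;  mass: 74.55x + 119.00y = 0.782
Solving, x = 1.74 × 10^-3 mol, y = 5.48 × 10^-3 mol
mass of KCl = 1.74 × 10^-3 × 74.55 = 0.129 g

0.129 g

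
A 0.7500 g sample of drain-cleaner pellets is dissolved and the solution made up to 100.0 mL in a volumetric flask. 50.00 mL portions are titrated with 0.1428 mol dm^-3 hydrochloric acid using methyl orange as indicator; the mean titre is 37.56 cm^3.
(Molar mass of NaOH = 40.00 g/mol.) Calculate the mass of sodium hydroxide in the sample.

NaOH + HCl → NaCl + H2O
n(HCl) per titration = 0.03756 × 0.1428 = 5.364 × 10^-3 mol
n(NaOH) in each aliquot = 5.364 × 10^-3 mol (1:1 ratio)
n(NaOH) in the whole flask = 5.364 × 10^-3 × 100.0/50.00 = 0.01073 mol
mass of NaOH = 0.01073 × 40.00 = 0.4291 g

0.4291 g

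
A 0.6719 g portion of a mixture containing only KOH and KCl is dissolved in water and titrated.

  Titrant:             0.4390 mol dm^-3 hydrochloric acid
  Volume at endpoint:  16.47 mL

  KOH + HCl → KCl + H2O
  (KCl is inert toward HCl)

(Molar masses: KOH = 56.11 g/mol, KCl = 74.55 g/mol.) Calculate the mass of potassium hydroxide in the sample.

0.4057 g

n(HCl) = 0.01647 × 0.4390 = 7.230 × 10^-3 mol
Let x = n(KOH), y = n(KCl).
Titrant: 1x = 7.230 × 10^-3;  mass: 56.11x + 74.55y = 0.6719
Solving, x = 7.230 × 10^-3 mol, y = 3.571 × 10^-3 mol
mass of KOH = 7.230 × 10^-3 × 56.11 = 0.4057 g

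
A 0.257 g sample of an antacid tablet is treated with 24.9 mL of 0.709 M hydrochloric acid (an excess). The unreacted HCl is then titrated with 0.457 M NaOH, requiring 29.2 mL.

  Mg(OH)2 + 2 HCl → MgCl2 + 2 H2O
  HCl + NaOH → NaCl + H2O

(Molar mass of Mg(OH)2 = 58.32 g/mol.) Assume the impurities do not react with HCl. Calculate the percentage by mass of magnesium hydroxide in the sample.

n(HCl) added = 0.0249 × 0.709 = 0.0177 mol
n(NaOH) used in back-titration = 0.0292 × 0.457 = 0.0133 mol
n(HCl) left over = 0.0133 mol (1:1 ratio)
n(HCl) consumed by analyte = 0.0177 − 0.0133 = 4.31 × 10^-3 mol
From the 1:2 ratio, n(Mg(OH)2) = 1/2 × 4.31 × 10^-3 = 2.15 × 10^-3 mol
mass of Mg(OH)2 = 2.15 × 10^-3 × 58.32 = 0.126 g
% Mg(OH)2 = 0.126 / 0.257 × 100 = 48.9 %

48.9 %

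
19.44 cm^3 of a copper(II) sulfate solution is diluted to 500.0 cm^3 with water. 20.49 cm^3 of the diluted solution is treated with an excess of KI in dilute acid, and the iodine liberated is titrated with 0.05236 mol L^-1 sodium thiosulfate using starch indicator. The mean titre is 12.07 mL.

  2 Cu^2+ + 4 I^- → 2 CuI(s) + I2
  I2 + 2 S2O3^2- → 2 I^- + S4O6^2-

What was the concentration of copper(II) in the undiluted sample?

n(S2O3^2-) = 0.01207 × 0.05236 = 6.320 × 10^-4 mol
n(I2) = n(S2O3^2-)/2 = 3.160 × 10^-4 mol
From the 2:1 ratio, n(Cu2+) in the aliquot = 2/1 × 3.160 × 10^-4 = 6.320 × 10^-4 mol
[Cu2+]_dilute = 6.320 × 10^-4 / 0.02049 = 0.03084 mol/L
[Cu2+]_original = 0.03084 × 500.0/19.44 = 0.7933 mol/L

0.7933 mol/L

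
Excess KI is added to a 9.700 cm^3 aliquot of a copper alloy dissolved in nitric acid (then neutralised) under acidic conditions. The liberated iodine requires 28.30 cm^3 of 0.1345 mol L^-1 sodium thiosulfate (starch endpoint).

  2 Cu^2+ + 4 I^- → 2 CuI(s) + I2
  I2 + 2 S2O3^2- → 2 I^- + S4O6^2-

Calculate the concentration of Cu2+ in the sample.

n(S2O3^2-) = 0.02830 × 0.1345 = 3.806 × 10^-3 mol
n(I2) = n(S2O3^2-)/2 = 1.903 × 10^-3 mol
From the 2:1 ratio, n(Cu2+) in the aliquot = 2/1 × 1.903 × 10^-3 = 3.806 × 10^-3 mol
[Cu2+] = 3.806 × 10^-3 / 0.009700 = 0.3924 mol/L

0.3924 mol/L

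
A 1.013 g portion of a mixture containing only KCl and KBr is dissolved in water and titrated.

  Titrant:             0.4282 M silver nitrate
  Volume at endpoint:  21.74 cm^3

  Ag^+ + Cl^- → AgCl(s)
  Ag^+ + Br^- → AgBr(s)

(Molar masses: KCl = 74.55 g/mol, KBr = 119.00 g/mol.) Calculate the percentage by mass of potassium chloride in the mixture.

15.69 %

n(AgNO3) = 0.02174 × 0.4282 = 9.309 × 10^-3 mol
Let x = n(KCl), y = n(KBr).
Titrant: 1x + 1y = 9.309 × 10^-3;  mass: 74.55x + 119.00y = 1.013
Solving, x = 2.132 × 10^-3 mol, y = 7.177 × 10^-3 mol
mass of KCl = 2.132 × 10^-3 × 74.55 = 0.1590 g
% KCl = 0.1590 / 1.013 × 100 = 15.69 %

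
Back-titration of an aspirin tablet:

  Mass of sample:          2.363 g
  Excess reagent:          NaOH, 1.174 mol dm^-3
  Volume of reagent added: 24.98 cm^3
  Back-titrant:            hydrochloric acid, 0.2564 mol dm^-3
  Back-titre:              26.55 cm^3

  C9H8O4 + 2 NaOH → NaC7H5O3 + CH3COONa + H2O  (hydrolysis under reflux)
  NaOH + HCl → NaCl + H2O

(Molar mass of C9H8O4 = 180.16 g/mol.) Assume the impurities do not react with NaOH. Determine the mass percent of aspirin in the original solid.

85.85 %

n(NaOH) added = 0.02498 × 1.174 = 0.02933 mol
n(HCl) used in back-titration = 0.02655 × 0.2564 = 6.807 × 10^-3 mol
n(NaOH) left over = 6.807 × 10^-3 mol (1:1 ratio)
n(NaOH) consumed by analyte = 0.02933 − 6.807 × 10^-3 = 0.02252 mol
From the 1:2 ratio, n(C9H8O4) = 1/2 × 0.02252 = 0.01126 mol
mass of C9H8O4 = 0.01126 × 180.16 = 2.029 g
% C9H8O4 = 2.029 / 2.363 × 100 = 85.85 %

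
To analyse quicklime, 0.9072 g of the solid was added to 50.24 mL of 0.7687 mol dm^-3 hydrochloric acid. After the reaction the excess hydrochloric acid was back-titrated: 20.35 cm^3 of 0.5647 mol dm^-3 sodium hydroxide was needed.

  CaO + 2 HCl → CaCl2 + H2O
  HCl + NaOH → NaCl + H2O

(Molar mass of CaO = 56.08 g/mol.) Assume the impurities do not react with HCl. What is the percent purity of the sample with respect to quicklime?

n(HCl) added = 0.05024 × 0.7687 = 0.03862 mol
n(NaOH) used in back-titration = 0.02035 × 0.5647 = 0.01149 mol
n(HCl) left over = 0.01149 mol (1:1 ratio)
n(HCl) consumed by analyte = 0.03862 − 0.01149 = 0.02713 mol
From the 1:2 ratio, n(CaO) = 1/2 × 0.02713 = 0.01356 mol
mass of CaO = 0.01356 × 56.08 = 0.7607 g
% CaO = 0.7607 / 0.9072 × 100 = 83.85 %

83.85 %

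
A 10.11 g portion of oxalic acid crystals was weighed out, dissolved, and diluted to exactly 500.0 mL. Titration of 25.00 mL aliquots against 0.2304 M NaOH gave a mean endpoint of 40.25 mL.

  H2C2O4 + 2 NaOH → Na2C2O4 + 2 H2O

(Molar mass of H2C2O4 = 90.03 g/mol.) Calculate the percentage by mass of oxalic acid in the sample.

n(NaOH) per titration = 0.04025 × 0.2304 = 9.274 × 10^-3 mol
From the 1:2 ratio, n(H2C2O4) in each aliquot = 1/2 × 9.274 × 10^-3 = 4.637 × 10^-3 mol
n(H2C2O4) in the whole flask = 4.637 × 10^-3 × 500.0/25.00 = 0.09274 mol
mass of H2C2O4 = 0.09274 × 90.03 = 8.349 g
% H2C2O4 = 8.349 / 10.11 × 100 = 82.58 %

82.58 %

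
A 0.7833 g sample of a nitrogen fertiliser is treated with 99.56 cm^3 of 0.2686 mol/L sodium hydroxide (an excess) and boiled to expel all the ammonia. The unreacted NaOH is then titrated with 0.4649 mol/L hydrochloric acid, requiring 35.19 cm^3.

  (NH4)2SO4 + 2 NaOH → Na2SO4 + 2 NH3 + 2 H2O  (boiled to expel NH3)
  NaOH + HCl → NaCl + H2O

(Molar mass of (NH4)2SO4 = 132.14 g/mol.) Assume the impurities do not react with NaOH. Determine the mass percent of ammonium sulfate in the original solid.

87.57 %

n(NaOH) added = 0.09956 × 0.2686 = 0.02674 mol
n(HCl) used in back-titration = 0.03519 × 0.4649 = 0.01636 mol
n(NaOH) left over = 0.01636 mol (1:1 ratio)
n(NaOH) consumed by analyte = 0.02674 − 0.01636 = 0.01038 mol
From the 1:2 ratio, n((NH4)2SO4) = 1/2 × 0.01038 = 5.191 × 10^-3 mol
mass of (NH4)2SO4 = 5.191 × 10^-3 × 132.14 = 0.6859 g
% (NH4)2SO4 = 0.6859 / 0.7833 × 100 = 87.57 %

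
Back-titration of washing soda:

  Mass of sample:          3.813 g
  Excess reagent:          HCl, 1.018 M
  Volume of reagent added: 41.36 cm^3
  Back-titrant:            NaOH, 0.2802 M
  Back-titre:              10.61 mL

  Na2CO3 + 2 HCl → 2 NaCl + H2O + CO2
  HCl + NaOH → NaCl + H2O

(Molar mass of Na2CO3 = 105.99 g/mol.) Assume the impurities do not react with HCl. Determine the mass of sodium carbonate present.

n(HCl) added = 0.04136 × 1.018 = 0.04210 mol
n(NaOH) used in back-titration = 0.01061 × 0.2802 = 2.973 × 10^-3 mol
n(HCl) left over = 2.973 × 10^-3 mol (1:1 ratio)
n(HCl) consumed by analyte = 0.04210 − 2.973 × 10^-3 = 0.03913 mol
From the 1:2 ratio, n(Na2CO3) = 1/2 × 0.03913 = 0.01957 mol
mass of Na2CO3 = 0.01957 × 105.99 = 2.074 g

2.074 g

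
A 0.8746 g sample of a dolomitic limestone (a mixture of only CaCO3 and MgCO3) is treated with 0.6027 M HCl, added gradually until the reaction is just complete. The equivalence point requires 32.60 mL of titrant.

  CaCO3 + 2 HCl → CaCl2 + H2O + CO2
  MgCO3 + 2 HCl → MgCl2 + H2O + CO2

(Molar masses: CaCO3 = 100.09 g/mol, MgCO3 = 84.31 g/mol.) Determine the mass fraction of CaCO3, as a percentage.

33.61 %

n(HCl) = 0.03260 × 0.6027 = 0.01965 mol
Let x = n(CaCO3), y = n(MgCO3).
Titrant: 2x + 2y = 0.01965;  mass: 100.09x + 84.31y = 0.8746
Solving, x = 2.936 × 10^-3 mol, y = 6.888 × 10^-3 mol
mass of CaCO3 = 2.936 × 10^-3 × 100.09 = 0.2939 g
% CaCO3 = 0.2939 / 0.8746 × 100 = 33.61 %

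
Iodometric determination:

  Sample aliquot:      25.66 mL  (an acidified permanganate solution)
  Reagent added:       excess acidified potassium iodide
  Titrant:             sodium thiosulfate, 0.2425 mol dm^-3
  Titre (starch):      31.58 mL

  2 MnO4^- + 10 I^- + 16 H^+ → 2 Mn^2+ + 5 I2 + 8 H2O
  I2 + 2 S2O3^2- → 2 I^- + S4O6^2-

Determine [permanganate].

0.05969 mol/L

n(S2O3^2-) = 0.03158 × 0.2425 = 7.658 × 10^-3 mol
n(I2) = n(S2O3^2-)/2 = 3.829 × 10^-3 mol
From the 2:5 ratio, n(MnO4^-) in the aliquot = 2/5 × 3.829 × 10^-3 = 1.532 × 10^-3 mol
[MnO4^-] = 1.532 × 10^-3 / 0.02566 = 0.05969 mol/L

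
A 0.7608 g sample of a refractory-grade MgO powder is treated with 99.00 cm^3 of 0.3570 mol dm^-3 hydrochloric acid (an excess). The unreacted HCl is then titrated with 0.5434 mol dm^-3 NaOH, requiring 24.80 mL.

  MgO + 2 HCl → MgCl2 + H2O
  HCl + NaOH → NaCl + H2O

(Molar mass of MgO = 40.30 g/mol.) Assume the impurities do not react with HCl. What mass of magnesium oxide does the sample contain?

n(HCl) added = 0.09900 × 0.3570 = 0.03534 mol
n(NaOH) used in back-titration = 0.02480 × 0.5434 = 0.01348 mol
n(HCl) left over = 0.01348 mol (1:1 ratio)
n(HCl) consumed by analyte = 0.03534 − 0.01348 = 0.02187 mol
From the 1:2 ratio, n(MgO) = 1/2 × 0.02187 = 0.01093 mol
mass of MgO = 0.01093 × 40.30 = 0.4406 g

0.4406 g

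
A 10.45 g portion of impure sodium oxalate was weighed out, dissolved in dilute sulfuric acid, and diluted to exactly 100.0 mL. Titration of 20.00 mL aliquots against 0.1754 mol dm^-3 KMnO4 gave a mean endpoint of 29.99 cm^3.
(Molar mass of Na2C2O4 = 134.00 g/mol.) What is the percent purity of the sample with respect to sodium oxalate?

84.31 %

2 MnO4^- + 5 C2O4^2- + 16 H^+ → 2 Mn^2+ + 10 CO2 + 8 H2O
n(KMnO4) per titration = 0.02999 × 0.1754 = 5.260 × 10^-3 mol
From the 5:2 ratio, n(Na2C2O4) in each aliquot = 5/2 × 5.260 × 10^-3 = 0.01315 mol
n(Na2C2O4) in the whole flask = 0.01315 × 100.0/20.00 = 0.06575 mol
mass of Na2C2O4 = 0.06575 × 134.00 = 8.811 g
% Na2C2O4 = 8.811 / 10.45 × 100 = 84.31 %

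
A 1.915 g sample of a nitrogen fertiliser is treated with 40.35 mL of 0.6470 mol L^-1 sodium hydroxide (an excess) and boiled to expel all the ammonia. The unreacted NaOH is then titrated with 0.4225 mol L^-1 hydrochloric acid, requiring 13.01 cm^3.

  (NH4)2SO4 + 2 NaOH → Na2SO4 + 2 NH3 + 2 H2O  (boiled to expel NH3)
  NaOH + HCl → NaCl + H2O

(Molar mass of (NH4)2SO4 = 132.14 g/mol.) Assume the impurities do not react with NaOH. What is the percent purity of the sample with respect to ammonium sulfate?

n(NaOH) added = 0.04035 × 0.6470 = 0.02611 mol
n(HCl) used in back-titration = 0.01301 × 0.4225 = 5.497 × 10^-3 mol
n(NaOH) left over = 5.497 × 10^-3 mol (1:1 ratio)
n(NaOH) consumed by analyte = 0.02611 − 5.497 × 10^-3 = 0.02061 mol
From the 1:2 ratio, n((NH4)2SO4) = 1/2 × 0.02061 = 0.01030 mol
mass of (NH4)2SO4 = 0.01030 × 132.14 = 1.362 g
% (NH4)2SO4 = 1.362 / 1.915 × 100 = 71.11 %

71.11 %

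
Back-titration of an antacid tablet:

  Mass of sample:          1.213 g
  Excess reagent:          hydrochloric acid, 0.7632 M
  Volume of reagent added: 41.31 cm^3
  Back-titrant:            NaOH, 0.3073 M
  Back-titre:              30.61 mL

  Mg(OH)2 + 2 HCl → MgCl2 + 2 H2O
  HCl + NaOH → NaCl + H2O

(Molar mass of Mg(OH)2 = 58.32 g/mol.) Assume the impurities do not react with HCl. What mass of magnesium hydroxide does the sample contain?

n(HCl) added = 0.04131 × 0.7632 = 0.03153 mol
n(NaOH) used in back-titration = 0.03061 × 0.3073 = 9.406 × 10^-3 mol
n(HCl) left over = 9.406 × 10^-3 mol (1:1 ratio)
n(HCl) consumed by analyte = 0.03153 − 9.406 × 10^-3 = 0.02212 mol
From the 1:2 ratio, n(Mg(OH)2) = 1/2 × 0.02212 = 0.01106 mol
mass of Mg(OH)2 = 0.01106 × 58.32 = 0.6451 g

0.6451 g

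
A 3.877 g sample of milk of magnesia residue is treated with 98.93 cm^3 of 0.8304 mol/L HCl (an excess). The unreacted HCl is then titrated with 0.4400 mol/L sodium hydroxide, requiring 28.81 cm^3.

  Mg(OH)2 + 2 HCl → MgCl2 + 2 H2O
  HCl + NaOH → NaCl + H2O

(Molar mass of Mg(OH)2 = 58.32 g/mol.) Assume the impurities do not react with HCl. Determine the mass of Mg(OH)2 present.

n(HCl) added = 0.09893 × 0.8304 = 0.08215 mol
n(NaOH) used in back-titration = 0.02881 × 0.4400 = 0.01268 mol
n(HCl) left over = 0.01268 mol (1:1 ratio)
n(HCl) consumed by analyte = 0.08215 − 0.01268 = 0.06948 mol
From the 1:2 ratio, n(Mg(OH)2) = 1/2 × 0.06948 = 0.03474 mol
mass of Mg(OH)2 = 0.03474 × 58.32 = 2.026 g

2.026 g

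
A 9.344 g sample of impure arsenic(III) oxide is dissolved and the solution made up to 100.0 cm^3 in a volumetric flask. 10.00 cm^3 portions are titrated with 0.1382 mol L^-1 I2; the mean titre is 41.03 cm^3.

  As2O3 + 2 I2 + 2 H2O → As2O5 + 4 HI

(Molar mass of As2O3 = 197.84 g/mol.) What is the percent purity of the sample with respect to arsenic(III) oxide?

n(I2) per titration = 0.04103 × 0.1382 = 5.670 × 10^-3 mol
From the 1:2 ratio, n(As2O3) in each aliquot = 1/2 × 5.670 × 10^-3 = 2.835 × 10^-3 mol
n(As2O3) in the whole flask = 2.835 × 10^-3 × 100.0/10.00 = 0.02835 mol
mass of As2O3 = 0.02835 × 197.84 = 5.609 g
% As2O3 = 5.609 / 9.344 × 100 = 60.03 %

60.03 %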